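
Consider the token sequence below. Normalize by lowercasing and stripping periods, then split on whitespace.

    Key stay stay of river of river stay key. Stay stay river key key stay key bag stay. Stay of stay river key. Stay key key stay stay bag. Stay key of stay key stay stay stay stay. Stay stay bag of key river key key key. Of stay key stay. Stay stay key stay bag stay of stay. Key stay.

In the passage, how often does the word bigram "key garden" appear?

Scanning the 60 overlapping bigram windows for "key garden":
  (none found)

0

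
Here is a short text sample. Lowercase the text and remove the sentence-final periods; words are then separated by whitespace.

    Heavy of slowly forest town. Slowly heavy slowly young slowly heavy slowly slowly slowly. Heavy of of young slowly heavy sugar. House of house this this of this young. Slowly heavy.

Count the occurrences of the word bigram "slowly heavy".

5

Scanning the 30 overlapping bigram windows for "slowly heavy":
  position 6–7: slowly heavy
  position 10–11: slowly heavy
  position 14–15: slowly heavy
  position 19–20: slowly heavy
  position 30–31: slowly heavy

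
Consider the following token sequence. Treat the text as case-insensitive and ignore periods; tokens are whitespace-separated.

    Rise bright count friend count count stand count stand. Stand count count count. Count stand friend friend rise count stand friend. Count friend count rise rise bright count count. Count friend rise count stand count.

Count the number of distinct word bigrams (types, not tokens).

35 tokens → 34 bigram windows in total.
Repeated bigrams (each contributes count−1 duplicates):
  count count: 6
  count stand: 5
  count friend: 3
  friend count: 3
  stand count: 3
  bright count: 2
  friend rise: 2
  rise bright: 2
  … (2 more repeated)
20 duplicate windows → 34 − 20 = 14 distinct.

14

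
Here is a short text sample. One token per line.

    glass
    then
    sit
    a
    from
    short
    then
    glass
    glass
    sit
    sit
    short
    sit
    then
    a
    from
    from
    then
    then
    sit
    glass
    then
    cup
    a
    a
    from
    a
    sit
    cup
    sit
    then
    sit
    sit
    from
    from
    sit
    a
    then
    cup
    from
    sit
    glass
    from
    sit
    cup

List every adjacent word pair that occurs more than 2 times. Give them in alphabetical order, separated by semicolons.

a from; from sit; then sit

Bigram counts meeting the condition (more than 2 times):
  a from: 3
  from sit: 3
  then sit: 3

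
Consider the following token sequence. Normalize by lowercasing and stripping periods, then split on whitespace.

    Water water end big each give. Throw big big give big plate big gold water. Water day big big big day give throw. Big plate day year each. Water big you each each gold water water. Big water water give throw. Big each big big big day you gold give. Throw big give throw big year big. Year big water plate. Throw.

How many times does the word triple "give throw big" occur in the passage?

5

Scanning the 60 overlapping trigram windows for "give throw big":
  position 6–8: give throw big
  position 22–24: give throw big
  position 40–42: give throw big
  position 50–52: give throw big
  position 53–55: give throw big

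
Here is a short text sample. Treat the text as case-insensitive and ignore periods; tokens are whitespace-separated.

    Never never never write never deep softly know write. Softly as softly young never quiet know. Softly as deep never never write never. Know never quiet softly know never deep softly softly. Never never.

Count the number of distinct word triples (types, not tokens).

29

34 tokens → 32 trigram windows in total.
Repeated trigrams (each contributes count−1 duplicates):
  never deep softly: 2
  never never write: 2
  never write never: 2
3 duplicate windows → 32 − 3 = 29 distinct.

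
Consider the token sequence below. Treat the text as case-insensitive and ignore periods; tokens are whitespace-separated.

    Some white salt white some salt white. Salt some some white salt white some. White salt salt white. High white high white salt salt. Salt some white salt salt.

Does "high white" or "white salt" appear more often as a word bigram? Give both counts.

"white salt" (6 vs 2)

"high white": 2 occurrences
"white salt": 6 occurrences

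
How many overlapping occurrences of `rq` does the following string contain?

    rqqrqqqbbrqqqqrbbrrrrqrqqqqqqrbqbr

5

Sliding a length-2 window over the 34 characters (33 positions):
  position 1–2: rq
  position 4–5: rq
  position 10–11: rq
  position 21–22: rq
  position 23–24: rq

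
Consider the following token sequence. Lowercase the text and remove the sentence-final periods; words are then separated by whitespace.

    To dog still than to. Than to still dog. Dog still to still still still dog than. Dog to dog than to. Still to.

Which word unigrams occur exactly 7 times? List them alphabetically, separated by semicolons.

still; to

Unigram counts meeting the condition (exactly 7 times):
  still: 7
  to: 7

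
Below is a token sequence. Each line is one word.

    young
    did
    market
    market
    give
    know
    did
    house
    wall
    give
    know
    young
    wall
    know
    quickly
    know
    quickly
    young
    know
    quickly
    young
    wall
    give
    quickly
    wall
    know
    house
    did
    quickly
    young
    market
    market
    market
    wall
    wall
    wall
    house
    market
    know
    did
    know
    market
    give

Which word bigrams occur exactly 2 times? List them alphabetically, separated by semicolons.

give know; know did; market give; wall give; wall know; wall wall; young wall

Bigram counts meeting the condition (exactly 2 times):
  give know: 2
  know did: 2
  market give: 2
  wall give: 2
  wall know: 2
  wall wall: 2
  young wall: 2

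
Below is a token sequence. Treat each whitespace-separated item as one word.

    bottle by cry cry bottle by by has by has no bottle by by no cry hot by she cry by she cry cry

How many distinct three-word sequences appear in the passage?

20

24 tokens → 22 trigram windows in total.
Repeated trigrams (each contributes count−1 duplicates):
  bottle by by: 2
  by she cry: 2
2 duplicate windows → 22 − 2 = 20 distinct.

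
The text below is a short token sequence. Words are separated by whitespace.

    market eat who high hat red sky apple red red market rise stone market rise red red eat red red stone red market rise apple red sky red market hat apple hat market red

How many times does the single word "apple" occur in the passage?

3

Scanning the 34 tokens for "apple":
  position 8: apple
  position 25: apple
  position 31: apple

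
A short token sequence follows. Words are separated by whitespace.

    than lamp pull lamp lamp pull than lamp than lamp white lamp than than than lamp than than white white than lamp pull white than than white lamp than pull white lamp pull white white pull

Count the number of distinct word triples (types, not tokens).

28

36 tokens → 34 trigram windows in total.
Repeated trigrams (each contributes count−1 duplicates):
  lamp pull white: 2
  lamp than than: 2
  than lamp pull: 2
  than lamp than: 2
  than than white: 2
  white lamp than: 2
6 duplicate windows → 34 − 6 = 28 distinct.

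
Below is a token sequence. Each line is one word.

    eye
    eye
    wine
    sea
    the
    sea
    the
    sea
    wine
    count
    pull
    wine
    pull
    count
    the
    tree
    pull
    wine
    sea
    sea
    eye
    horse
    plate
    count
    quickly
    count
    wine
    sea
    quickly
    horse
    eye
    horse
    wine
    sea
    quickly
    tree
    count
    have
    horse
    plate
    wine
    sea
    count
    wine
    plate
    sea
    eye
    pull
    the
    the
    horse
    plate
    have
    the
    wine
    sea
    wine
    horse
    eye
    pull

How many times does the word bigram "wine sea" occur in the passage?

Scanning the 59 overlapping bigram windows for "wine sea":
  position 3–4: wine sea
  position 18–19: wine sea
  position 27–28: wine sea
  position 33–34: wine sea
  position 41–42: wine sea
  position 55–56: wine sea

6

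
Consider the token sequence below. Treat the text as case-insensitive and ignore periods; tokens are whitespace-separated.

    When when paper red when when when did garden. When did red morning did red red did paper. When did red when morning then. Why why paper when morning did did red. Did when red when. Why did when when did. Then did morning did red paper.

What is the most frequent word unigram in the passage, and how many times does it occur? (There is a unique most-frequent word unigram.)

"when", 13 times

Unigram frequencies (highest first):
  when: 13
  did: 12
  red: 8
  paper: 4
  morning: 4
  why: 3
  … (2 more, each ≤ 2)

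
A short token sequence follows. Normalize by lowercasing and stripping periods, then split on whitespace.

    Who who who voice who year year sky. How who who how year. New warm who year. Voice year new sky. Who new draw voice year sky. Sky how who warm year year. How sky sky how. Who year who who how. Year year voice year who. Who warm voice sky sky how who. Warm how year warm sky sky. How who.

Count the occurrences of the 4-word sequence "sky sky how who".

Scanning the 59 overlapping 4-gram windows for "sky sky how who":
  position 27–30: sky sky how who
  position 35–38: sky sky how who
  position 51–54: sky sky how who
  position 59–62: sky sky how who

4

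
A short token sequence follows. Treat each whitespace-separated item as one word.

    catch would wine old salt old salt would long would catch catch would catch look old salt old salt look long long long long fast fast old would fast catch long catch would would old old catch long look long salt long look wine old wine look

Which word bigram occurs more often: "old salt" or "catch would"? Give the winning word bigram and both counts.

"old salt" (4 vs 3)

"old salt": 4 occurrences
"catch would": 3 occurrences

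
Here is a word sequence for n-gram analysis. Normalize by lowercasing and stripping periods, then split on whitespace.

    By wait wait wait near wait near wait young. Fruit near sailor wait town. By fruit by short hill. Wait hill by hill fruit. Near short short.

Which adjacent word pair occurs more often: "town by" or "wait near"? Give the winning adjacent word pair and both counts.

"town by": 1 occurrence
"wait near": 2 occurrences

"wait near" (2 vs 1)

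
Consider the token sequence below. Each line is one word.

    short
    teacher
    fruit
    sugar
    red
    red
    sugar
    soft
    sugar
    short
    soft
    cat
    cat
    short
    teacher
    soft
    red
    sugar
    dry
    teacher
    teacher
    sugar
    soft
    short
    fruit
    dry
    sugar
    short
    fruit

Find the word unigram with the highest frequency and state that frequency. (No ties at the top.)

Unigram frequencies (highest first):
  sugar: 6
  short: 5
  teacher: 4
  soft: 4
  fruit: 3
  red: 3
  … (2 more, each ≤ 2)

"sugar", 6 times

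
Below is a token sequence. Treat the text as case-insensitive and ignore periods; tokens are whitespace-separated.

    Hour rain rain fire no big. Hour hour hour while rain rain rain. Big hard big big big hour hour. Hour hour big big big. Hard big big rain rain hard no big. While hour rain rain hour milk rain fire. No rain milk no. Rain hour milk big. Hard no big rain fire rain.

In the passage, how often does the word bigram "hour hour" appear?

Scanning the 54 overlapping bigram windows for "hour hour":
  position 7–8: hour hour
  position 8–9: hour hour
  position 19–20: hour hour
  position 20–21: hour hour
  position 21–22: hour hour

5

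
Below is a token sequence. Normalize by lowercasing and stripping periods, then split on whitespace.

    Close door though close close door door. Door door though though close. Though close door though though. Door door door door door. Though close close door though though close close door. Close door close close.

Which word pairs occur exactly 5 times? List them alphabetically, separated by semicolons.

Bigram counts meeting the condition (exactly 5 times):
  door though: 5
  though close: 5

door though; though close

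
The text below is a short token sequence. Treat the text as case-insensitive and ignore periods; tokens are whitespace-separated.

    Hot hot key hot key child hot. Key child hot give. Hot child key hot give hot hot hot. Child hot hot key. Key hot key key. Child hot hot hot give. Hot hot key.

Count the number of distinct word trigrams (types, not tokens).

35 tokens → 33 trigram windows in total.
Repeated trigrams (each contributes count−1 duplicates):
  hot give hot: 3
  hot hot key: 3
  key child hot: 3
  child hot hot: 2
  give hot hot: 2
  hot hot hot: 2
  hot key child: 2
  hot key key: 2
  … (1 more repeated)
12 duplicate windows → 33 − 12 = 21 distinct.

21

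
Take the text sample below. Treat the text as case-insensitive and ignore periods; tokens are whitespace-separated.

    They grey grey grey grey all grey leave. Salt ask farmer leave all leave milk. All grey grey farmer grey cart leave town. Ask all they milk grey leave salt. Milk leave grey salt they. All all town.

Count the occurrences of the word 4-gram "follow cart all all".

0

Scanning the 35 overlapping 4-gram windows for "follow cart all all":
  (none found)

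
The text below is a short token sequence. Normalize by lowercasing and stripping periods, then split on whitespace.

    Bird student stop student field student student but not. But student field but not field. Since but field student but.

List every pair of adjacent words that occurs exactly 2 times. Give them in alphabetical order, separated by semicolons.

but not; field student; student but; student field

Bigram counts meeting the condition (exactly 2 times):
  but not: 2
  field student: 2
  student but: 2
  student field: 2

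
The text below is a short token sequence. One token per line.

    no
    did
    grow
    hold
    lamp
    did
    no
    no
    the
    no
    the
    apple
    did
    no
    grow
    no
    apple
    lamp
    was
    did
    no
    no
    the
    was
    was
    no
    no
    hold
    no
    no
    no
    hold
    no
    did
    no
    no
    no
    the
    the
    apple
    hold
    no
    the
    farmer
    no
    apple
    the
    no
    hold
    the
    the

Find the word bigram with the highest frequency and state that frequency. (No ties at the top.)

Bigram frequencies (highest first):
  no no: 7
  no the: 5
  did no: 4
  no hold: 3
  hold no: 3
  no did: 2
  … (22 more, each ≤ 2)

"no no", 7 times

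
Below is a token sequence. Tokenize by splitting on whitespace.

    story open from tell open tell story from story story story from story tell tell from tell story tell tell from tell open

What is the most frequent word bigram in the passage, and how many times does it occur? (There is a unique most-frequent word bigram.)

Bigram frequencies (highest first):
  from tell: 3
  tell open: 2
  tell story: 2
  story from: 2
  from story: 2
  story story: 2
  … (6 more, each ≤ 2)

"from tell", 3 times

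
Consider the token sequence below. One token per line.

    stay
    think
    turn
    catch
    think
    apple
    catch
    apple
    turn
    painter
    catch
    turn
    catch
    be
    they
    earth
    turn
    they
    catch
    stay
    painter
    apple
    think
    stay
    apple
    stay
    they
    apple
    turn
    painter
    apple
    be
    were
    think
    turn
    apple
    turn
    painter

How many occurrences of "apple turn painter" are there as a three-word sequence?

3

Scanning the 36 overlapping trigram windows for "apple turn painter":
  position 8–10: apple turn painter
  position 28–30: apple turn painter
  position 36–38: apple turn painter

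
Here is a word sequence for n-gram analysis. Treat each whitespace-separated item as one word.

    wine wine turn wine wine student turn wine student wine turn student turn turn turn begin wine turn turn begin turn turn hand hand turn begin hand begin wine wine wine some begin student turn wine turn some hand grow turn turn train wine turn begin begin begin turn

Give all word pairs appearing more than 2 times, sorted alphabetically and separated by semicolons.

Bigram counts meeting the condition (more than 2 times):
  student turn: 3
  turn begin: 4
  turn turn: 5
  turn wine: 3
  wine turn: 5
  wine wine: 4

student turn; turn begin; turn turn; turn wine; wine turn; wine wine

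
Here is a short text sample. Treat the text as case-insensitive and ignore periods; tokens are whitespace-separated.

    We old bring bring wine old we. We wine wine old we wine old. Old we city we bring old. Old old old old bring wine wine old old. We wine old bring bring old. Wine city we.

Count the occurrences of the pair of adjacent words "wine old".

Scanning the 37 overlapping bigram windows for "wine old":
  position 5–6: wine old
  position 10–11: wine old
  position 13–14: wine old
  position 27–28: wine old
  position 31–32: wine old

5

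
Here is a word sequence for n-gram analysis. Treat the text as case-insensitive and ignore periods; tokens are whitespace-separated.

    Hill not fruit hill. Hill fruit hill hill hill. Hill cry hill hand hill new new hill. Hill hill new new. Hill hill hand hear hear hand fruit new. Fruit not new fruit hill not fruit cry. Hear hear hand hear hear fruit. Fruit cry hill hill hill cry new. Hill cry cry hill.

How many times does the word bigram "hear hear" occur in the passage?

3

Scanning the 53 overlapping bigram windows for "hear hear":
  position 25–26: hear hear
  position 38–39: hear hear
  position 41–42: hear hear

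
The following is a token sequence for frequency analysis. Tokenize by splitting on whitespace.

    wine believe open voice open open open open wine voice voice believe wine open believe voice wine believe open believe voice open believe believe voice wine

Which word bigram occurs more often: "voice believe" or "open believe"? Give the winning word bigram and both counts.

"voice believe": 1 occurrence
"open believe": 3 occurrences

"open believe" (3 vs 1)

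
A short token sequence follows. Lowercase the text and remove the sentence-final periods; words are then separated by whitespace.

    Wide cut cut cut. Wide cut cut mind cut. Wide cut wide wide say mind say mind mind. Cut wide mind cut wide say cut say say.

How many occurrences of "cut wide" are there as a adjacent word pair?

5

Scanning the 26 overlapping bigram windows for "cut wide":
  position 4–5: cut wide
  position 9–10: cut wide
  position 11–12: cut wide
  position 19–20: cut wide
  position 22–23: cut wide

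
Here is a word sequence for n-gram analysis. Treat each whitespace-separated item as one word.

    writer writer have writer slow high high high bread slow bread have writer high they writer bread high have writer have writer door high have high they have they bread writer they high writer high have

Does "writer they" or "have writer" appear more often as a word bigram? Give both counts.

"writer they": 1 occurrence
"have writer": 4 occurrences

"have writer" (4 vs 1)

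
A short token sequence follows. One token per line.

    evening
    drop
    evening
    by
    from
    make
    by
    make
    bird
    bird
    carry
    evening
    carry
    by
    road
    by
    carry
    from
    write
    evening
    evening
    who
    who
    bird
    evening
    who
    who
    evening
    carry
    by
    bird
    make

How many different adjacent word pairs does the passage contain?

32 tokens → 31 bigram windows in total.
Repeated bigrams (each contributes count−1 duplicates):
  carry by: 2
  evening carry: 2
  evening who: 2
  who who: 2
4 duplicate windows → 31 − 4 = 27 distinct.

27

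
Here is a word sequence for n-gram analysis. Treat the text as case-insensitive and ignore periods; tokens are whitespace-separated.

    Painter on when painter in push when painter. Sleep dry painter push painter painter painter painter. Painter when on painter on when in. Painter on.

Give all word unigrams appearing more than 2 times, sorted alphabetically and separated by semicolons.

on; painter; when

Unigram counts meeting the condition (more than 2 times):
  on: 4
  painter: 11
  when: 4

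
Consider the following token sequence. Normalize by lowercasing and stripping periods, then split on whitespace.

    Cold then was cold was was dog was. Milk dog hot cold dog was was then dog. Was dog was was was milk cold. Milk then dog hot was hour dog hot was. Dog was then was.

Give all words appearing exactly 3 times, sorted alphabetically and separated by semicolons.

Unigram counts meeting the condition (exactly 3 times):
  hot: 3
  milk: 3

hot; milk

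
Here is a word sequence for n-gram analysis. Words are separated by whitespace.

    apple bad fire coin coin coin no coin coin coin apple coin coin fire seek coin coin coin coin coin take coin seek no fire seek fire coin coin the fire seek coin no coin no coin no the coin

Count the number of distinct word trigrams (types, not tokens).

29

40 tokens → 38 trigram windows in total.
Repeated trigrams (each contributes count−1 duplicates):
  coin coin coin: 5
  coin no coin: 3
  fire coin coin: 2
  fire seek coin: 2
  no coin no: 2
9 duplicate windows → 38 − 9 = 29 distinct.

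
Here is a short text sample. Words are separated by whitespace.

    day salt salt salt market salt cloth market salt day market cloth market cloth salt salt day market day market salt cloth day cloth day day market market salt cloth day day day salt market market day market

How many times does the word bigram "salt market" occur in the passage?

Scanning the 37 overlapping bigram windows for "salt market":
  position 4–5: salt market
  position 34–35: salt market

2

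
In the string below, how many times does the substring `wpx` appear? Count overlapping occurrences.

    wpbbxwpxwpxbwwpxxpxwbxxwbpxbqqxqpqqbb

3

Sliding a length-3 window over the 37 characters (35 positions):
  position 6–8: wpx
  position 9–11: wpx
  position 14–16: wpx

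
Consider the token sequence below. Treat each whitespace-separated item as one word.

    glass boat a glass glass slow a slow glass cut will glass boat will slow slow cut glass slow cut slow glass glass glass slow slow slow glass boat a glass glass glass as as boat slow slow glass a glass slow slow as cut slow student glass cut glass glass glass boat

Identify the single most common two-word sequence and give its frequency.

"glass glass", 7 times

Bigram frequencies (highest first):
  glass glass: 7
  slow slow: 5
  glass boat: 4
  glass slow: 4
  slow glass: 4
  a glass: 3
  … (20 more, each ≤ 2)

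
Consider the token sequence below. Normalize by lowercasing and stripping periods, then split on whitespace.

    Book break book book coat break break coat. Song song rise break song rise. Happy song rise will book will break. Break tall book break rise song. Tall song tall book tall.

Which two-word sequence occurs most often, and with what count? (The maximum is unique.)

Bigram frequencies (highest first):
  song rise: 3
  book break: 2
  break break: 2
  tall book: 2
  song tall: 2
  break book: 1
  … (19 more, each ≤ 1)

"song rise", 3 times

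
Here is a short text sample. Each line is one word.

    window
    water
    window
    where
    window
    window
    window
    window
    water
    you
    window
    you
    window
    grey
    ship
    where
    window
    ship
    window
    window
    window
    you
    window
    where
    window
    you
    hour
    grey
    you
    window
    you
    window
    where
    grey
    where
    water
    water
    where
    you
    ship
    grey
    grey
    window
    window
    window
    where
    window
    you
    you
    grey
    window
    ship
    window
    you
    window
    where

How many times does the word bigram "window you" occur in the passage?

Scanning the 55 overlapping bigram windows for "window you":
  position 11–12: window you
  position 21–22: window you
  position 25–26: window you
  position 30–31: window you
  position 47–48: window you
  position 53–54: window you

6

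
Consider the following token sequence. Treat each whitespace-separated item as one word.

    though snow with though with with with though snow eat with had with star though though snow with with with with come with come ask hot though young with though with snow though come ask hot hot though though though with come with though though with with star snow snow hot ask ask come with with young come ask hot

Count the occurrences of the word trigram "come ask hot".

Scanning the 58 overlapping trigram windows for "come ask hot":
  position 24–26: come ask hot
  position 34–36: come ask hot
  position 58–60: come ask hot

3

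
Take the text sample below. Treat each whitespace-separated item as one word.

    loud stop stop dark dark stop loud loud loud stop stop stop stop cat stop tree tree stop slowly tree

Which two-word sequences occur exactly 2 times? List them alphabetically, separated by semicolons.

Bigram counts meeting the condition (exactly 2 times):
  loud loud: 2
  loud stop: 2

loud loud; loud stop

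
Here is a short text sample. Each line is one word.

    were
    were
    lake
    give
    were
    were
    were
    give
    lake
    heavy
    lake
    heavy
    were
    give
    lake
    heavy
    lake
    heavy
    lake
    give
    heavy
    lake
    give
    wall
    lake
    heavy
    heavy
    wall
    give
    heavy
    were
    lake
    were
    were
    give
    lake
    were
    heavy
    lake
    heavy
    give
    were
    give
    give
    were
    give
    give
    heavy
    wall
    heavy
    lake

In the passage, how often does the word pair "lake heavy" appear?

Scanning the 50 overlapping bigram windows for "lake heavy":
  position 9–10: lake heavy
  position 11–12: lake heavy
  position 15–16: lake heavy
  position 17–18: lake heavy
  position 25–26: lake heavy
  position 39–40: lake heavy

6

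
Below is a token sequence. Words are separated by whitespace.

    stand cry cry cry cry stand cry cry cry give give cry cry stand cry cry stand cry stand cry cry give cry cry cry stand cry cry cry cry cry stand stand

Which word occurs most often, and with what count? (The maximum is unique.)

"cry", 22 times

Unigram frequencies (highest first):
  cry: 22
  stand: 8
  give: 3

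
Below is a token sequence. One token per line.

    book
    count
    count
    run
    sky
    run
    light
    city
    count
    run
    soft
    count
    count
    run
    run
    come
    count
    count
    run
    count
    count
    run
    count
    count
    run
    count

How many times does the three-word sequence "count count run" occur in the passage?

Scanning the 24 overlapping trigram windows for "count count run":
  position 2–4: count count run
  position 12–14: count count run
  position 17–19: count count run
  position 20–22: count count run
  position 23–25: count count run

5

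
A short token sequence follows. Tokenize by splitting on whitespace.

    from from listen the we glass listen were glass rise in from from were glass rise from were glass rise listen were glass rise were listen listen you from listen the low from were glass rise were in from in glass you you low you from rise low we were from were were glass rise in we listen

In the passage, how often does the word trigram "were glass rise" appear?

6

Scanning the 56 overlapping trigram windows for "were glass rise":
  position 8–10: were glass rise
  position 14–16: were glass rise
  position 18–20: were glass rise
  position 22–24: were glass rise
  position 34–36: were glass rise
  position 53–55: were glass rise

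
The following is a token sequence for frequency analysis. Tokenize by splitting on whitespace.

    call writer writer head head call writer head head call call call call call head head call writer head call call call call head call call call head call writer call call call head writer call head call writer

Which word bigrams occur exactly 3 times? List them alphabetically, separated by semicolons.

Bigram counts meeting the condition (exactly 3 times):
  head head: 3
  writer head: 3

head head; writer head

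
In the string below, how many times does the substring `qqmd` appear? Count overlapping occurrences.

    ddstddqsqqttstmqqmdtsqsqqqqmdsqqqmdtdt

Sliding a length-4 window over the 38 characters (35 positions):
  position 16–19: qqmd
  position 26–29: qqmd
  position 32–35: qqmd

3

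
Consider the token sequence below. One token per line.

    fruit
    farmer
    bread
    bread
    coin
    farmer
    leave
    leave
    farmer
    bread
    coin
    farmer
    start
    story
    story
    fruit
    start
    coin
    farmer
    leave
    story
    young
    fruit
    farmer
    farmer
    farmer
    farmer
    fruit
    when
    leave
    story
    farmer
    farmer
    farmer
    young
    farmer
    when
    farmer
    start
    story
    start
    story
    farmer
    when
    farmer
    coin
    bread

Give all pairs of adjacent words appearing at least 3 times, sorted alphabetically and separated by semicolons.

coin farmer; farmer farmer; start story

Bigram counts meeting the condition (at least 3 times):
  coin farmer: 3
  farmer farmer: 5
  start story: 3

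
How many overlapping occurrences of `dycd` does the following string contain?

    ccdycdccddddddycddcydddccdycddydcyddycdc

4

Sliding a length-4 window over the 40 characters (37 positions):
  position 3–6: dycd
  position 14–17: dycd
  position 26–29: dycd
  position 36–39: dycd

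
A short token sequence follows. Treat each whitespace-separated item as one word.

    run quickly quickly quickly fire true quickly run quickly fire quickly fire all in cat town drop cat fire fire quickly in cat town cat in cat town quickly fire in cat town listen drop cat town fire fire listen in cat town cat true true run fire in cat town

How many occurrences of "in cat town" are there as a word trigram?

Scanning the 49 overlapping trigram windows for "in cat town":
  position 14–16: in cat town
  position 22–24: in cat town
  position 26–28: in cat town
  position 31–33: in cat town
  position 41–43: in cat town
  position 49–51: in cat town

6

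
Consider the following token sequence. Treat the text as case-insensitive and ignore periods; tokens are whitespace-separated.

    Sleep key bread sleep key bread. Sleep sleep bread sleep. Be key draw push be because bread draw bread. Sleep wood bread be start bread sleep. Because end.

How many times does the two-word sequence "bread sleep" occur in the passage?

5

Scanning the 27 overlapping bigram windows for "bread sleep":
  position 3–4: bread sleep
  position 6–7: bread sleep
  position 9–10: bread sleep
  position 19–20: bread sleep
  position 25–26: bread sleep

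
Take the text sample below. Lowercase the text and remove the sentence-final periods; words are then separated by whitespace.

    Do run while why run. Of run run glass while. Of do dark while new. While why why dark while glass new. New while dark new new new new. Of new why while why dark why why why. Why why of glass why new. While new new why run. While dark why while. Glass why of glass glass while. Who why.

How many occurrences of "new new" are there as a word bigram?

5

Scanning the 60 overlapping bigram windows for "new new":
  position 22–23: new new
  position 26–27: new new
  position 27–28: new new
  position 28–29: new new
  position 46–47: new new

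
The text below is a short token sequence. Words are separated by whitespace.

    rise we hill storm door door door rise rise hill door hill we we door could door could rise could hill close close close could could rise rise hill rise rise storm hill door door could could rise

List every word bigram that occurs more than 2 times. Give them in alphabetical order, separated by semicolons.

could rise; door could; door door; rise rise

Bigram counts meeting the condition (more than 2 times):
  could rise: 3
  door could: 3
  door door: 3
  rise rise: 3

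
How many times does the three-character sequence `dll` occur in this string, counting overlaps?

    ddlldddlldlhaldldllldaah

Sliding a length-3 window over the 24 characters (22 positions):
  position 2–4: dll
  position 7–9: dll
  position 17–19: dll

3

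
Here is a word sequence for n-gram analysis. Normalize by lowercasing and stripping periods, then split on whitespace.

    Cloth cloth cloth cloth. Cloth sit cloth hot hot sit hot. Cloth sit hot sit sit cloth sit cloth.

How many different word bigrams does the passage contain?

9

19 tokens → 18 bigram windows in total.
Repeated bigrams (each contributes count−1 duplicates):
  cloth cloth: 4
  cloth sit: 3
  sit cloth: 3
  hot sit: 2
  sit hot: 2
9 duplicate windows → 18 − 9 = 9 distinct.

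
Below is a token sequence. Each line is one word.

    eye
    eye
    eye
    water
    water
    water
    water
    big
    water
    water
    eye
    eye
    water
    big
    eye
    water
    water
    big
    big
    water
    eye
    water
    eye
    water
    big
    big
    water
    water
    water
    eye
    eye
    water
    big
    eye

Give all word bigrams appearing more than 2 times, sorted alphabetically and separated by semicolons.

big water; eye eye; eye water; water big; water eye; water water

Bigram counts meeting the condition (more than 2 times):
  big water: 3
  eye eye: 4
  eye water: 6
  water big: 5
  water eye: 4
  water water: 7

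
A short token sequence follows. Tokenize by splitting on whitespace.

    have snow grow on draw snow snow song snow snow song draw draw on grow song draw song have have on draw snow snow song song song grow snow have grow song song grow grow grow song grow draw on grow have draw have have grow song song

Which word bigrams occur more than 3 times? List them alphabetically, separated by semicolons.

Bigram counts meeting the condition (more than 3 times):
  grow song: 4
  song song: 4

grow song; song song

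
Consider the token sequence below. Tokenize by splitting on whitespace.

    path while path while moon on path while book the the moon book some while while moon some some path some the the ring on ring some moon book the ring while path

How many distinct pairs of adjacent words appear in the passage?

24

33 tokens → 32 bigram windows in total.
Repeated bigrams (each contributes count−1 duplicates):
  path while: 3
  book the: 2
  moon book: 2
  the ring: 2
  the the: 2
  while moon: 2
  while path: 2
8 duplicate windows → 32 − 8 = 24 distinct.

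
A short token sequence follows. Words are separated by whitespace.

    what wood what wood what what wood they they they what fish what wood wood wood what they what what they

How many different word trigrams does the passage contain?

18

21 tokens → 19 trigram windows in total.
Repeated trigrams (each contributes count−1 duplicates):
  what wood what: 2
1 duplicate windows → 19 − 1 = 18 distinct.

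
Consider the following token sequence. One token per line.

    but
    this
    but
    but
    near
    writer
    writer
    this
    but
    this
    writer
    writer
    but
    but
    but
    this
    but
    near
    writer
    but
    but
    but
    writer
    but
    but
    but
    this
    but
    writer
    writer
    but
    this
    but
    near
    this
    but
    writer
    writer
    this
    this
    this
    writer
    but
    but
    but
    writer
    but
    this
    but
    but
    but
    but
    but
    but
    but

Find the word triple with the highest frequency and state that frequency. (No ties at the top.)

"but but but", 9 times

Trigram frequencies (highest first):
  but but but: 9
  but this but: 5
  writer but but: 4
  this but but: 2
  but near writer: 2
  writer writer this: 2
  … (21 more, each ≤ 2)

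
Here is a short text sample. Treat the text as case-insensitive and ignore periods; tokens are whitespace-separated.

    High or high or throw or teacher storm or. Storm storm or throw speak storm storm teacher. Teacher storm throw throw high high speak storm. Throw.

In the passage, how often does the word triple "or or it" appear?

Scanning the 24 overlapping trigram windows for "or or it":
  (none found)

0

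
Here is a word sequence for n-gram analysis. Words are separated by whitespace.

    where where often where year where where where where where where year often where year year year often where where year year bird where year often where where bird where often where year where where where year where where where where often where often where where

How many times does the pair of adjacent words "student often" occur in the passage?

Scanning the 45 overlapping bigram windows for "student often":
  (none found)

0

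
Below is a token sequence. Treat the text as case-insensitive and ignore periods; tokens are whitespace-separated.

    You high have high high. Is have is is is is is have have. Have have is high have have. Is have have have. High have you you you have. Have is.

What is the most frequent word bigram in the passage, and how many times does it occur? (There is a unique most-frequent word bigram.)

"have have", 7 times

Bigram frequencies (highest first):
  have have: 7
  have is: 4
  is is: 4
  high have: 3
  is have: 3
  have high: 2
  … (7 more, each ≤ 2)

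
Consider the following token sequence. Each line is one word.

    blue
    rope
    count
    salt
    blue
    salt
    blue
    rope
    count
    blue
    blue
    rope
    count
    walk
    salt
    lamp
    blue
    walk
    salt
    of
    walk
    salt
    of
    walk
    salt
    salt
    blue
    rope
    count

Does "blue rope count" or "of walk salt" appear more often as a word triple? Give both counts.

"blue rope count": 4 occurrences
"of walk salt": 2 occurrences

"blue rope count" (4 vs 2)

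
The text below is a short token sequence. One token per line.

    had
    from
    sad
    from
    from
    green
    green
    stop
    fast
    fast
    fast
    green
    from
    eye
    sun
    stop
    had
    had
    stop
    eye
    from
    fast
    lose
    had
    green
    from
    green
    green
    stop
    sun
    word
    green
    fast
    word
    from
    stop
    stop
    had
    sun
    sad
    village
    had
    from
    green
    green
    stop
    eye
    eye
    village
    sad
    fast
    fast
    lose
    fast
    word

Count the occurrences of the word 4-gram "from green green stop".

Scanning the 52 overlapping 4-gram windows for "from green green stop":
  position 5–8: from green green stop
  position 26–29: from green green stop
  position 43–46: from green green stop

3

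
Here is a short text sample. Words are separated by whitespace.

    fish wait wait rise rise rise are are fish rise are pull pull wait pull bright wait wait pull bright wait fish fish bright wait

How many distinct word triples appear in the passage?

25 tokens → 23 trigram windows in total.
Repeated trigrams (each contributes count−1 duplicates):
  pull bright wait: 2
  wait pull bright: 2
2 duplicate windows → 23 − 2 = 21 distinct.

21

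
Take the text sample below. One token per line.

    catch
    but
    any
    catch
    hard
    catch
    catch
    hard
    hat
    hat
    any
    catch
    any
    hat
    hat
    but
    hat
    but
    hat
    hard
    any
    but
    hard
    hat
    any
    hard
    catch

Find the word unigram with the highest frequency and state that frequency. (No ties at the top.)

Unigram frequencies (highest first):
  hat: 7
  catch: 6
  any: 5
  hard: 5
  but: 4

"hat", 7 times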